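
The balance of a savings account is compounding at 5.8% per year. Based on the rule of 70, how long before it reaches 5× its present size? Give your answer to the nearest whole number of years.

around 28 years

At 5.8% it doubles every 70/5.8 ≈ 12.07 years.
Reaching 5× takes log₂(5) ≈ 2.32 doublings.
2.32 × 12.07 ≈ 28 years.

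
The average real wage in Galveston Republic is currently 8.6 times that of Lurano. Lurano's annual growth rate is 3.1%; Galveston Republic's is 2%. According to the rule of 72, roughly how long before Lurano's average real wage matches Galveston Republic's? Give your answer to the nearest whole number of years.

The growth-rate gap is 3.1% − 2% = 1.1 percentage points.
So the ratio between them halves every 72/1.1 ≈ 65.45 years.
An 8.6 times gap takes log₂(8.6) ≈ 3.10 halvings to close: 3.10 × 65.45 ≈ 203 years.

around 203 years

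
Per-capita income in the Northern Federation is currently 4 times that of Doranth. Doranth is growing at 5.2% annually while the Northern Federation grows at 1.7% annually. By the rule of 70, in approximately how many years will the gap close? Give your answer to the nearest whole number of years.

What matters is the difference: 3.5 pp.
Rule of 70 on the gap: the ratio halves every 70/3.5 ≈ 20.00 years.
A 4 times gap closes after 2 halvings: 2 × 20.00 ≈ 40 years.

≈ 40 years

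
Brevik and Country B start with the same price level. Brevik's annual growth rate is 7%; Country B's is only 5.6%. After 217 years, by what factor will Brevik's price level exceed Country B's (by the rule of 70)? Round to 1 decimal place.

roughly 20.3 times

Rate gap = 7% − 5.6% = 1.4 points.
The ratio doubles every 70/1.4 ≈ 50.00 years.
217/50.00 ≈ 4.34 doublings → ratio ≈ 2^4.34 ≈ 20.3.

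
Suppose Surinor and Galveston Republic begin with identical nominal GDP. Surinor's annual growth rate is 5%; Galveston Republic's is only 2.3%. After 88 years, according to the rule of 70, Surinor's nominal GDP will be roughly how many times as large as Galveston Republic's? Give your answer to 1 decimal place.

≈ 10.5 times

Only the 2.7-point difference matters.
70/2.7 ≈ 25.93 years per doubling of the ratio; 88 years gives 3.39 doublings, so ≈ 10.5×.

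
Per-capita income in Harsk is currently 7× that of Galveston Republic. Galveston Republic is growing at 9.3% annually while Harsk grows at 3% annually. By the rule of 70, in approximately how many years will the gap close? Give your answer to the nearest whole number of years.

roughly 31 years

The growth-rate gap is 9.3% − 3% = 6.3 percentage points.
So the ratio between them halves every 70/6.3 ≈ 11.11 years.
A 7× gap takes log₂(7) ≈ 2.81 halvings to close: 2.81 × 11.11 ≈ 31 years.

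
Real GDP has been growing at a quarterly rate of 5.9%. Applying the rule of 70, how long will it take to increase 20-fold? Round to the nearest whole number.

roughly 51 quarters

One doubling takes 70/5.9 = 11.86 quarters.
Reaching 20× takes log₂(20) ≈ 4.32 doublings.
4.32 × 11.86 ≈ 51 quarters.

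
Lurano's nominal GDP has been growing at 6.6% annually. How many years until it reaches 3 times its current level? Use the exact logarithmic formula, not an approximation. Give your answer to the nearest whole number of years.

17 years

t = ln(3) / ln(1 + 0.066) = 1.0986 / 0.063913 ≈ 17.19.
≈ 17 years.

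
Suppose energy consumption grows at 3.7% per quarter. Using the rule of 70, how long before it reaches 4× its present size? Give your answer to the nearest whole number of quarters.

roughly 38 quarters

One doubling takes 70/3.7 = 18.92 quarters.
Getting to 4× needs 2 doublings: 2 × 18.92 ≈ 38 quarters.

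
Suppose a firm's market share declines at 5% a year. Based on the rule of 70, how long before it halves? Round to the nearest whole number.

roughly 14 years

Halving time ≈ 70 / 5 = 14.00 → 14 years.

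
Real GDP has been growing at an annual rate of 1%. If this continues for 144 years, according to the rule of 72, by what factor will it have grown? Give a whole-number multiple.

At 1% one doubling takes ≈ 72.00 years; 144 years is 2 of them, so ×4.

approximately 4 times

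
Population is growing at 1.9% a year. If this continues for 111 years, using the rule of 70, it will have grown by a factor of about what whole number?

about 8 times

At 1.9% one doubling takes ≈ 36.84 years; 111 years is 3 of them, so ×8.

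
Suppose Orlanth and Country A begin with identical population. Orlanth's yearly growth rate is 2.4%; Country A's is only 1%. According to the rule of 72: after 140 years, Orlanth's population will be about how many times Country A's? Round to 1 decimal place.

≈ 6.6 times

Rate gap = 2.4% − 1% = 1.4 points.
The ratio doubles every 72/1.4 ≈ 51.43 years.
140/51.43 ≈ 2.72 doublings → ratio ≈ 2^2.72 ≈ 6.6.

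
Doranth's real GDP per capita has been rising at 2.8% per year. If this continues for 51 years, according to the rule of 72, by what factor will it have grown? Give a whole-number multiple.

roughly 4 times

72/2.8 ≈ 25.71 years per doubling.
51 years fits 2 doublings: 2^2 = 4.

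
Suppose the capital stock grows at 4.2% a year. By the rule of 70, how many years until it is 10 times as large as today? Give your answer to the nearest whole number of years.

approximately 55 years

At 4.2% it doubles every 70/4.2 ≈ 16.67 years.
Reaching 10× takes log₂(10) ≈ 3.32 doublings.
3.32 × 16.67 ≈ 55 years.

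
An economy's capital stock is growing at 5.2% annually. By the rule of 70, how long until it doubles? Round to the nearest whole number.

approximately 13 years

At 5.2%, doubling takes about 70/5.2 = 13.46 years.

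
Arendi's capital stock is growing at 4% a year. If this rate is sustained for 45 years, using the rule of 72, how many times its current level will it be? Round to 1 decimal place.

Doubles every ≈ 18.00 years (72/4).
45 years is 2.50 doublings; 2^2.50 ≈ 5.7×.

roughly 5.7 times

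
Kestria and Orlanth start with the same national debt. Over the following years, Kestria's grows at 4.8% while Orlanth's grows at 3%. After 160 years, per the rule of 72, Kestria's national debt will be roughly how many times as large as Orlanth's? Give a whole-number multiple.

Only the 1.8-point difference matters.
72/1.8 ≈ 40.00 years per doubling of the ratio; 160 years gives 4.00 doublings, so ≈ 16×.

around 16 times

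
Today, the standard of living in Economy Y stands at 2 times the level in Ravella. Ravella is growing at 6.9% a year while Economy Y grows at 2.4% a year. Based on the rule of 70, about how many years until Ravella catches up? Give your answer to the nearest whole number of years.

The growth-rate gap is 6.9% − 2.4% = 4.5 percentage points.
So the ratio between them halves every 70/4.5 ≈ 15.56 years.
A 2 times gap closes after 1 halving: 1 × 15.56 ≈ 16 years.

about 16 years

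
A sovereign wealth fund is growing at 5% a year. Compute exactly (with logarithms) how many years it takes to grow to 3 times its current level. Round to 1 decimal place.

22.5 years

t = ln(3) / ln(1 + 0.05) = 1.0986 / 0.048790 ≈ 22.52.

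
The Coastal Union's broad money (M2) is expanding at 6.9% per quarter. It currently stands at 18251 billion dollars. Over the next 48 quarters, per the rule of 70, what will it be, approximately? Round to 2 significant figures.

≈ 480000 billion dollars

Doubling time ≈ 70/6.9 = 10.14 quarters.
48 quarters is 48/10.14 ≈ 4.73 doublings, a factor of 2^4.73 ≈ 26.54.
18251 × 26.54 ≈ 480000 billion dollars.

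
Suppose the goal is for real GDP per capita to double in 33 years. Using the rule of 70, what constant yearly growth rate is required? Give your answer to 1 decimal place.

70 / 33 ≈ 2.12, so about 2.1% per year.

≈ 2.1%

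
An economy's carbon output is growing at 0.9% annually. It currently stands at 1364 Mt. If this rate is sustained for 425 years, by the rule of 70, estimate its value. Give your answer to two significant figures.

roughly 60000 Mt

It doubles every 70/0.9 ≈ 77.78 years, so 425 years is 5.46 doublings.
2^5.46 ≈ 44.02; 1364 × 44.02 ≈ 60000 Mt.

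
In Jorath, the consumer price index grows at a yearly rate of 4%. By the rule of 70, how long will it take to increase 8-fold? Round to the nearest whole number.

around 53 years

Doubling time ≈ 70/4 = 17.50 years.
Getting to 8× needs 3 doublings: 3 × 17.50 ≈ 53 years.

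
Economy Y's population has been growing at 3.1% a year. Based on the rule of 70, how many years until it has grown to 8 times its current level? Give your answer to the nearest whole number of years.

68 years

Doubling time ≈ 70/3.1 = 22.58 years.
8 = 2^3, so 3 doublings → 68 years.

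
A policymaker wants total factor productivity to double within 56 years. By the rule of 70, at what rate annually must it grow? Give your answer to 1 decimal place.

about 1.3%

70 / 56 ≈ 1.25, so about 1.3% annually.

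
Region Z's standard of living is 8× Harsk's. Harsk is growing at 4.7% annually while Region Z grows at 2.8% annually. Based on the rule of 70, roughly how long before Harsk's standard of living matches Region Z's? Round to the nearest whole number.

roughly 111 years

Harsk gains on Region Z at 4.7% − 2.8% = 1.9 points a year.
At that relative rate the gap halves every 70/1.9 ≈ 36.84 years.
An 8× gap closes after 3 halvings: 3 × 36.84 ≈ 111 years.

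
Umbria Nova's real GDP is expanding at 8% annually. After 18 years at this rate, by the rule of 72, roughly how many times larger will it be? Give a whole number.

≈ 4 times

At 8% one doubling takes ≈ 9.00 years; 18 years is 2 of them, so ×4.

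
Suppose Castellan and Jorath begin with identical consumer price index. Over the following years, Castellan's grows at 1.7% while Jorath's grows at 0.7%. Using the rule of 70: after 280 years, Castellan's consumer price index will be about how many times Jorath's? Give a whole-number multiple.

around 16 times

Rate gap = 1.7% − 0.7% = 1 point.
The ratio doubles every 70/1 ≈ 70.00 years.
280/70.00 ≈ 4.00 doublings → ratio ≈ 2^4.00 ≈ 16.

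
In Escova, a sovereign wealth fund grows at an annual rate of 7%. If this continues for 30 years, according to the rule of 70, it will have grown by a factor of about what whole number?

Doubling time ≈ 70/7 = 10.00 years.
30/10.00 ≈ 3 doublings, so about 2^3 = 8×.

8 times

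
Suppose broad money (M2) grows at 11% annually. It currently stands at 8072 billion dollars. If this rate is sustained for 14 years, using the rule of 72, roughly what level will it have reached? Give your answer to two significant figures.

around 36000 billion dollars

It doubles every 72/11 ≈ 6.55 years, so 14 years is 2.14 doublings.
2^2.14 ≈ 4.41; 8072 × 4.41 ≈ 36000 billion dollars.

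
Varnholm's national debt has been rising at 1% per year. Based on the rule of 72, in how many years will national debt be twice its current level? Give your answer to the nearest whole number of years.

Doubling time ≈ 72 / 1 = 72.00 years.

around 72 years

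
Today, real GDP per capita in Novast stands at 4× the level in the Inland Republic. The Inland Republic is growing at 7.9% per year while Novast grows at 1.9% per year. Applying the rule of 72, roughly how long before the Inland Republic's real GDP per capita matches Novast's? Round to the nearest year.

24 years

What matters is the difference: 6 pp.
Rule of 72 on the gap: the ratio halves every 72/6 ≈ 12.00 years.
A 4× gap closes after 2 halvings: 2 × 12.00 ≈ 24 years.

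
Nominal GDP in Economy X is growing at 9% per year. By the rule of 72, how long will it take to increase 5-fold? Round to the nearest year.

about 19 years

One doubling takes 72/9 = 8.00 years.
Reaching 5× takes log₂(5) ≈ 2.32 doublings.
2.32 × 8.00 ≈ 19 years.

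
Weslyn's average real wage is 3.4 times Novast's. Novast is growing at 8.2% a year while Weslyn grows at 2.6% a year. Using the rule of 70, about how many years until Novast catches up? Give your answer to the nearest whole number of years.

about 22 years

The growth-rate gap is 8.2% − 2.6% = 5.6 percentage points.
So the ratio between them halves every 70/5.6 ≈ 12.50 years.
A 3.4 times gap takes log₂(3.4) ≈ 1.77 halvings to close: 1.77 × 12.50 ≈ 22 years.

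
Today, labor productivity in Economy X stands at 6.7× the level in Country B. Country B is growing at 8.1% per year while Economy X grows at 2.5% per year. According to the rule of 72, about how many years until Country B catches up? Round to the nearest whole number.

Country B gains on Economy X at 8.1% − 2.5% = 5.6 points a year.
At that relative rate the gap halves every 72/5.6 ≈ 12.86 years.
A 6.7× gap takes log₂(6.7) ≈ 2.74 halvings to close: 2.74 × 12.86 ≈ 35 years.

around 35 years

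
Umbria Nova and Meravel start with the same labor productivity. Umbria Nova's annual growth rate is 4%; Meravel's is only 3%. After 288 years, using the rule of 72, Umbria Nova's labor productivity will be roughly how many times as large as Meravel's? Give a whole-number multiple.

16 times

Umbria Nova pulls ahead at 1 pp per year, so the ratio doubles every 72/1 ≈ 72.00 years.
In 288 years that's 4.00 doublings: 2^4.00 ≈ 16.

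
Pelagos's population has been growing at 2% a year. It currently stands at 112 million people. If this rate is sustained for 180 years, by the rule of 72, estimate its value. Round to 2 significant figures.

about 3600 million people

It doubles every 72/2 ≈ 36.00 years, so 180 years is 5.00 doublings.
2^5.00 ≈ 32.00; 112 × 32.00 ≈ 3600 million people.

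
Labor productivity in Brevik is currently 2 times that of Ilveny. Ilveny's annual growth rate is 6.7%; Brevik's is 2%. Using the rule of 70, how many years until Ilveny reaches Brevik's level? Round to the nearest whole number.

The growth-rate gap is 6.7% − 2% = 4.7 percentage points.
So the ratio between them halves every 70/4.7 ≈ 14.89 years.
A 2 times gap closes after 1 halving: 1 × 14.89 ≈ 15 years.

about 15 years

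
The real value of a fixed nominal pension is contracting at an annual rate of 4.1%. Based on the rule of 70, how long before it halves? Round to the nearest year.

17 years

Halving time ≈ 70 / 4.1 = 17.07 → 17 years.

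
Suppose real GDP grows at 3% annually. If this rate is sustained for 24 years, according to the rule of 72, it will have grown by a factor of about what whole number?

about 2 times

At 3% one doubling takes ≈ 24.00 years; 24 years is 1 of them, so ×2.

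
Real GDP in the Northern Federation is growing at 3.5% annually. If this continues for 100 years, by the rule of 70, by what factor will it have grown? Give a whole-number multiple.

Doubling time ≈ 70/3.5 = 20.00 years.
100/20.00 ≈ 5 doublings, so about 2^5 = 32×.

32 times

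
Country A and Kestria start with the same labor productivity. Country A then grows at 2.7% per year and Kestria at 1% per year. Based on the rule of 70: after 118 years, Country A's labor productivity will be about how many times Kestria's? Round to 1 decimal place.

Country A pulls ahead at 1.7 pp per year, so the ratio doubles every 70/1.7 ≈ 41.18 years.
In 118 years that's 2.87 doublings: 2^2.87 ≈ 7.3.

roughly 7.3 times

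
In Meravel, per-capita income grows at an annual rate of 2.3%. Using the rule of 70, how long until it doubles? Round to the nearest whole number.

roughly 30 years

Doubling time ≈ 70 / 2.3 = 30.43 years.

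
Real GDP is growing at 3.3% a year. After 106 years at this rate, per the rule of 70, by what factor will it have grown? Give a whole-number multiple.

Doubling time ≈ 70/3.3 = 21.21 years.
106/21.21 ≈ 5 doublings, so about 2^5 = 32×.

approximately 32 times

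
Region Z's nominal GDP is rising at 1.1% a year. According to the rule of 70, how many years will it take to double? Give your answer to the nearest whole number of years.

70/1.1 ≈ 63.64, so it doubles roughly every 64 years.

roughly 64 years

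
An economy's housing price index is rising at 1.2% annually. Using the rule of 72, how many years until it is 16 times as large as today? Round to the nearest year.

about 240 years

Doubling time ≈ 72/1.2 = 60.00 years.
16 = 2^4, so 4 doublings → 240 years.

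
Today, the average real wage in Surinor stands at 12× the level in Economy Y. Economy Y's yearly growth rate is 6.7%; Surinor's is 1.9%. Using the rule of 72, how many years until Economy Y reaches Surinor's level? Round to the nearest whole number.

The growth-rate gap is 6.7% − 1.9% = 4.8 percentage points.
So the ratio between them halves every 72/4.8 ≈ 15.00 years.
A 12× gap takes log₂(12) ≈ 3.58 halvings to close: 3.58 × 15.00 ≈ 54 years.

roughly 54 years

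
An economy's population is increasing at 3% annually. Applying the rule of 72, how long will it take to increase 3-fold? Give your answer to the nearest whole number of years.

At 3% it doubles every 72/3 ≈ 24.00 years.
Reaching 3× takes log₂(3) ≈ 1.58 doublings.
1.58 × 24.00 ≈ 38 years.

≈ 38 years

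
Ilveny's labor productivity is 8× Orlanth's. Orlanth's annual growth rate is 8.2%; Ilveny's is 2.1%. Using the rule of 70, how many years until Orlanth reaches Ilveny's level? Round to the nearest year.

The growth-rate gap is 8.2% − 2.1% = 6.1 percentage points.
So the ratio between them halves every 70/6.1 ≈ 11.48 years.
An 8× gap closes after 3 halvings: 3 × 11.48 ≈ 34 years.

approximately 34 years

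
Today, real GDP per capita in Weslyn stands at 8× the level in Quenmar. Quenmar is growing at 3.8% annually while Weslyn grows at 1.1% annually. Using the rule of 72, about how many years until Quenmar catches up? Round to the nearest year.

around 80 years

The growth-rate gap is 3.8% − 1.1% = 2.7 percentage points.
So the ratio between them halves every 72/2.7 ≈ 26.67 years.
An 8× gap closes after 3 halvings: 3 × 26.67 ≈ 80 years.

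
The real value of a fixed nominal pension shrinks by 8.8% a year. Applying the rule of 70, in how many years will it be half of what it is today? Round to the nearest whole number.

Halving time ≈ 70 / 8.8 = 7.95 → 8 years.

≈ 8 years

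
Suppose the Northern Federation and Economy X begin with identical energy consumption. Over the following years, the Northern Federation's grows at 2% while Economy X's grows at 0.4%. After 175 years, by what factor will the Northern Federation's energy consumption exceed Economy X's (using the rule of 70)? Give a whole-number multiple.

the Northern Federation pulls ahead at 1.6 pp per year, so the ratio doubles every 70/1.6 ≈ 43.75 years.
In 175 years that's 4.00 doublings: 2^4.00 ≈ 16.

roughly 16 times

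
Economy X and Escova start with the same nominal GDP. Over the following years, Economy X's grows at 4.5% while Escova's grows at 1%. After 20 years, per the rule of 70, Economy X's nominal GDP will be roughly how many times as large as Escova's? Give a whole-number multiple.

Rate gap = 4.5% − 1% = 3.5 points.
The ratio doubles every 70/3.5 ≈ 20.00 years.
20/20.00 ≈ 1.00 doublings → ratio ≈ 2^1.00 ≈ 2.

approximately 2 times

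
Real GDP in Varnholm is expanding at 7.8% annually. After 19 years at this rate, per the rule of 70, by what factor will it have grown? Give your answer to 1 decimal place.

Doubling time ≈ 70/7.8 = 8.97 years.
19 years / 8.97 ≈ 2.12 doublings → factor 2^2.12 ≈ 4.3.

approximately 4.3 times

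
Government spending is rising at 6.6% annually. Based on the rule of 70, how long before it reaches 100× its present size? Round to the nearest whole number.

Doubling time ≈ 70/6.6 = 10.61 years.
100× is log₂ 100 ≈ 6.64 doublings, so ≈ 6.64 × 10.61 = 70 years.

approximately 70 years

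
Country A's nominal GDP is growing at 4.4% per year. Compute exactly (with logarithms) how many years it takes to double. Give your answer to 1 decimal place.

16.1 years

t = ln(2) / ln(1 + 0.044) = 0.6931 / 0.043059 ≈ 16.10.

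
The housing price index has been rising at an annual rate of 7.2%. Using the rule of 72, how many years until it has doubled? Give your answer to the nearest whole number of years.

At 7.2%, doubling takes about 72/7.2 = 10.00 years.

≈ 10 years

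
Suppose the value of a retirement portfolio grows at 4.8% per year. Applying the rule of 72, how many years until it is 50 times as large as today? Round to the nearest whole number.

One doubling takes 72/4.8 = 15.00 years.
50× is log₂ 50 ≈ 5.64 doublings, so ≈ 5.64 × 15.00 = 85 years.

around 85 years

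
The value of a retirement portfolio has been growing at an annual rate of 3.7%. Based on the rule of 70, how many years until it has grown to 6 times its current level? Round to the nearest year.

≈ 49 years

Doubling time ≈ 70/3.7 = 18.92 years.
6× is log₂ 6 ≈ 2.58 doublings, so ≈ 2.58 × 18.92 = 49 years.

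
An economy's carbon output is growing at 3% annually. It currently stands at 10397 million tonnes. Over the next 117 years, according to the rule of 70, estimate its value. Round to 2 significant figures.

Doubling time ≈ 70/3 = 23.33 years.
117 years is 117/23.33 ≈ 5.02 doublings, a factor of 2^5.02 ≈ 32.45.
10397 × 32.45 ≈ 340000 million tonnes.

approximately 340000 million tonnes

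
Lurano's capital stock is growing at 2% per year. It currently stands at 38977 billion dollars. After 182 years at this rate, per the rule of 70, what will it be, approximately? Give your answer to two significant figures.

Doubling time ≈ 70/2 = 35.00 years.
182 years is 182/35.00 ≈ 5.20 doublings, a factor of 2^5.20 ≈ 36.76.
38977 × 36.76 ≈ 1400000 billion dollars.

around 1400000 billion dollars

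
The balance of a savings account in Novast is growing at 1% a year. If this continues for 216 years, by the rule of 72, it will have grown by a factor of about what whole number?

Doubling time ≈ 72/1 = 72.00 years.
216/72.00 ≈ 3 doublings, so about 2^3 = 8×.

roughly 8 times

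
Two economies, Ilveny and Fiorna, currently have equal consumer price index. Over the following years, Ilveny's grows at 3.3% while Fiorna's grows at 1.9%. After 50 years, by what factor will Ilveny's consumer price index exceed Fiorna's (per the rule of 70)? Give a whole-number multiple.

Rate gap = 3.3% − 1.9% = 1.4 points.
The ratio doubles every 70/1.4 ≈ 50.00 years.
50/50.00 ≈ 1.00 doublings → ratio ≈ 2^1.00 ≈ 2.

around 2 times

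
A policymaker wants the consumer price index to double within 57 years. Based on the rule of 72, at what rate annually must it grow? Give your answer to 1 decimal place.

1.3% annually

72 / 57 ≈ 1.26, so about 1.3% annually.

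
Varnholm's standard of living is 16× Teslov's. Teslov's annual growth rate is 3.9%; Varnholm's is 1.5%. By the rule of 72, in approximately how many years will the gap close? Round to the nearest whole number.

The growth-rate gap is 3.9% − 1.5% = 2.4 percentage points.
So the ratio between them halves every 72/2.4 ≈ 30.00 years.
A 16× gap closes after 4 halvings: 4 × 30.00 ≈ 120 years.

approximately 120 years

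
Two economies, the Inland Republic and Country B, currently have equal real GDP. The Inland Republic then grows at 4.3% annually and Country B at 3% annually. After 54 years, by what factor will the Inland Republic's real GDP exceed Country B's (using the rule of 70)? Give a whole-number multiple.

the Inland Republic pulls ahead at 1.3 pp per year, so the ratio doubles every 70/1.3 ≈ 53.85 years.
In 54 years that's 1.00 doublings: 2^1.00 ≈ 2.

around 2 times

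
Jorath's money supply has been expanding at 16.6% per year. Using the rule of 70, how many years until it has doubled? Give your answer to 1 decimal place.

approximately 4.2 years

Doubling time ≈ 70 / 16.6 = 4.22 years.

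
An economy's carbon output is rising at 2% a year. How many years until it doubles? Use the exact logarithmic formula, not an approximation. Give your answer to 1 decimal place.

t = ln(2) / ln(1 + 0.02) = 0.6931 / 0.019803 ≈ 35.00.

35.0 years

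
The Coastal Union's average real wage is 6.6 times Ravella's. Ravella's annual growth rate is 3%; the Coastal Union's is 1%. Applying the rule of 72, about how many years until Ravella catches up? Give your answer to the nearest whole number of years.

approximately 98 years

The growth-rate gap is 3% − 1% = 2 percentage points.
So the ratio between them halves every 72/2 ≈ 36.00 years.
A 6.6 times gap takes log₂(6.6) ≈ 2.72 halvings to close: 2.72 × 36.00 ≈ 98 years.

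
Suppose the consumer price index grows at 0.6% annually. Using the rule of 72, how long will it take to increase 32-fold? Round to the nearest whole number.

One doubling takes 72/0.6 = 120.00 years.
Getting to 32× needs 5 doublings: 5 × 120.00 ≈ 600 years.

600 years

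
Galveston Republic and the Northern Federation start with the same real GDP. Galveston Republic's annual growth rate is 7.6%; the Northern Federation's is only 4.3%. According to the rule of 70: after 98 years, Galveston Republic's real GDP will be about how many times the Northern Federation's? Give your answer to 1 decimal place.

Only the 3.3-point difference matters.
70/3.3 ≈ 21.21 years per doubling of the ratio; 98 years gives 4.62 doublings, so ≈ 24.6×.

about 24.6 times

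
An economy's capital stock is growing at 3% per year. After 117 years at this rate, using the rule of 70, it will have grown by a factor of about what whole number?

roughly 32 times

At 3% one doubling takes ≈ 23.33 years; 117 years is 5 of them, so ×32.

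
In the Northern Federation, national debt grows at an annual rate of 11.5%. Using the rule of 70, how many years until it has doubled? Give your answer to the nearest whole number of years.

At 11.5%, doubling takes about 70/11.5 = 6.09 years.

about 6 years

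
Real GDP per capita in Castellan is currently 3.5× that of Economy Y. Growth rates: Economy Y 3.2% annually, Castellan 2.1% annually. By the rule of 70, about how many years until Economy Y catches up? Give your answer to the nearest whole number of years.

The growth-rate gap is 3.2% − 2.1% = 1.1 percentage points.
So the ratio between them halves every 70/1.1 ≈ 63.64 years.
A 3.5× gap takes log₂(3.5) ≈ 1.81 halvings to close: 1.81 × 63.64 ≈ 115 years.

around 115 years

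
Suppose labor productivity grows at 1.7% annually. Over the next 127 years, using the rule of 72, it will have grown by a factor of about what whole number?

8 times

At 1.7% one doubling takes ≈ 42.35 years; 127 years is 3 of them, so ×8.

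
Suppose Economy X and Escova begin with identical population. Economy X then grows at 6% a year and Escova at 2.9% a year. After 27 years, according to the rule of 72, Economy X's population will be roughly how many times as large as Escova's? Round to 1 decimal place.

around 2.2 times

Only the 3.1-point difference matters.
72/3.1 ≈ 23.23 years per doubling of the ratio; 27 years gives 1.16 doublings, so ≈ 2.2×.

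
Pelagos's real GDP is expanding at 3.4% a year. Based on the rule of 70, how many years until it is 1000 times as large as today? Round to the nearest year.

One doubling takes 70/3.4 = 20.59 years.
1000× is log₂ 1000 ≈ 9.97 doublings, so ≈ 9.97 × 20.59 = 205 years.

around 205 years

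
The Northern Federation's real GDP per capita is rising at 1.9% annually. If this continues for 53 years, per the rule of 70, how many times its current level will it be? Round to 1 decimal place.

Doubling time ≈ 70/1.9 = 36.84 years.
53 years / 36.84 ≈ 1.44 doublings → factor 2^1.44 ≈ 2.7.

approximately 2.7 times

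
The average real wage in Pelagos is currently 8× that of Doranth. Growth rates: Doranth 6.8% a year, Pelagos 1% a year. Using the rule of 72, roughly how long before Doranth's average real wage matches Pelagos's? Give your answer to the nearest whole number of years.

Doranth gains on Pelagos at 6.8% − 1% = 5.8 points a year.
At that relative rate the gap halves every 72/5.8 ≈ 12.41 years.
An 8× gap closes after 3 halvings: 3 × 12.41 ≈ 37 years.

approximately 37 years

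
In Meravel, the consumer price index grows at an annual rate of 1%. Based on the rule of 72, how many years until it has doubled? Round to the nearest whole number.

approximately 72 years

At 1%, doubling takes about 72/1 = 72.00 years.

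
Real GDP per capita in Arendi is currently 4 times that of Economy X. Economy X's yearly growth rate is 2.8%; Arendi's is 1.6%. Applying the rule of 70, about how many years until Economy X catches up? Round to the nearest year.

Economy X gains on Arendi at 2.8% − 1.6% = 1.2 points a year.
At that relative rate the gap halves every 70/1.2 ≈ 58.33 years.
A 4 times gap closes after 2 halvings: 2 × 58.33 ≈ 117 years.

about 117 years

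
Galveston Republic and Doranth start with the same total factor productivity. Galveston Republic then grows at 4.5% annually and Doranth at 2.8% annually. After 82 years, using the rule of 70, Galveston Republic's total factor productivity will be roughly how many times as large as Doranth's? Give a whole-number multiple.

Only the 1.7-point difference matters.
70/1.7 ≈ 41.18 years per doubling of the ratio; 82 years gives 1.99 doublings, so ≈ 4×.

around 4 times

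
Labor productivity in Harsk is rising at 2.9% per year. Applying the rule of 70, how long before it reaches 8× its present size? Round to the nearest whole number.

72 years

Doubling time ≈ 70/2.9 = 24.14 years.
Getting to 8× needs 3 doublings: 3 × 24.14 ≈ 72 years.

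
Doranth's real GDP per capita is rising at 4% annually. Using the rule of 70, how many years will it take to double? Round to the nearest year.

70/4 ≈ 17.50, so it doubles roughly every 18 years.

18 years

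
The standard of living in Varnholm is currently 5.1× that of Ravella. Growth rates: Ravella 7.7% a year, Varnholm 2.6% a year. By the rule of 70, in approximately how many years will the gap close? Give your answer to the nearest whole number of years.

The growth-rate gap is 7.7% − 2.6% = 5.1 percentage points.
So the ratio between them halves every 70/5.1 ≈ 13.73 years.
A 5.1× gap takes log₂(5.1) ≈ 2.35 halvings to close: 2.35 × 13.73 ≈ 32 years.

32 years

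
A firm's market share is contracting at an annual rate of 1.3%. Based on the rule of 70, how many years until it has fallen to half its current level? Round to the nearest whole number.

Halving time ≈ 70 / 1.3 = 53.85 → 54 years.

54 years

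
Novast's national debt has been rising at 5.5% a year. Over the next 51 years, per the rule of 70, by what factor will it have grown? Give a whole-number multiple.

around 16 times

Doubling time ≈ 70/5.5 = 12.73 years.
51/12.73 ≈ 4 doublings, so about 2^4 = 16×.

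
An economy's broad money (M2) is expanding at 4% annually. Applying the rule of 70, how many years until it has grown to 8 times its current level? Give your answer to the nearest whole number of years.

Doubling time ≈ 70/4 = 17.50 years.
8× is 3 doublings, so 3 × 17.50 ≈ 53 years.

53 years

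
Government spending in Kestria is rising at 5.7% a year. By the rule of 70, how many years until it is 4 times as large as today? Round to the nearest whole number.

Doubling time ≈ 70/5.7 = 12.28 years.
4× is 2 doublings, so 2 × 12.28 ≈ 25 years.

approximately 25 years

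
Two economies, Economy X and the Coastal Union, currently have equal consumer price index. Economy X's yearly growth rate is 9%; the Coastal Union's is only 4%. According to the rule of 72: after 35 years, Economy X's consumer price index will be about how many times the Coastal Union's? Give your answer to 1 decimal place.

Only the 5-point difference matters.
72/5 ≈ 14.40 years per doubling of the ratio; 35 years gives 2.43 doublings, so ≈ 5.4×.

approximately 5.4 times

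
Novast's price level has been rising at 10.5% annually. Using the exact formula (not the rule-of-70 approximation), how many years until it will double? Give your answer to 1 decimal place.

6.9 years

t = ln(2) / ln(1 + 0.105) = 0.6931 / 0.099845 ≈ 6.94.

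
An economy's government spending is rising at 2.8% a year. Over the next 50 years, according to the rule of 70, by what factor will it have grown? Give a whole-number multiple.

70/2.8 ≈ 25.00 years per doubling.
50 years fits 2 doublings: 2^2 = 4.

≈ 4 times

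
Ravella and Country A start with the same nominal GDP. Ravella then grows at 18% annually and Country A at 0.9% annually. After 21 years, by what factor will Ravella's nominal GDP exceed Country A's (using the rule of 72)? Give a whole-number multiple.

approximately 32 times

Only the 17.1-point difference matters.
72/17.1 ≈ 4.21 years per doubling of the ratio; 21 years gives 4.99 doublings, so ≈ 32×.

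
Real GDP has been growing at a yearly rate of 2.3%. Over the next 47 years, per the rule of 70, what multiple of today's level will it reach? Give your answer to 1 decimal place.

around 2.9 times

Doubling time ≈ 70/2.3 = 30.43 years.
47 years / 30.43 ≈ 1.54 doublings → factor 2^1.54 ≈ 2.9.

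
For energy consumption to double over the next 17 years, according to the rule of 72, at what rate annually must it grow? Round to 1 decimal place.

72 / 17 ≈ 4.24, so about 4.2% annually.

4.2%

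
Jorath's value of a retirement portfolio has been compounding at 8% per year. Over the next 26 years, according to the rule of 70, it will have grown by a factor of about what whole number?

At 8% one doubling takes ≈ 8.75 years; 26 years is 3 of them, so ×8.

about 8 times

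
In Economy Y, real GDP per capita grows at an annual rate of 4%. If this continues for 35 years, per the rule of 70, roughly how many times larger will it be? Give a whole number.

Doubling time ≈ 70/4 = 17.50 years.
35/17.50 ≈ 2 doublings, so about 2^2 = 4×.

4 times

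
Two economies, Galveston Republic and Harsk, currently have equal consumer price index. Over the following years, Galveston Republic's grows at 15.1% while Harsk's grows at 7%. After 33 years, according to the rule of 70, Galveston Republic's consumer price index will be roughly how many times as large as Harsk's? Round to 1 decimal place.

Only the 8.1-point difference matters.
70/8.1 ≈ 8.64 years per doubling of the ratio; 33 years gives 3.82 doublings, so ≈ 14.1×.

14.1 times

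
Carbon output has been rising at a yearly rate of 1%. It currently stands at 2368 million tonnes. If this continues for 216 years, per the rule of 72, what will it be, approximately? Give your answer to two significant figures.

It doubles every 72/1 ≈ 72.00 years, so 216 years is 3.00 doublings.
2^3.00 ≈ 8.00; 2368 × 8.00 ≈ 19000 million tonnes.

≈ 19000 million tonnes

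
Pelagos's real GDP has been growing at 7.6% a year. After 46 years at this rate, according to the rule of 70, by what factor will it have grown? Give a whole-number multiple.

about 32 times

At 7.6% one doubling takes ≈ 9.21 years; 46 years is 5 of them, so ×32.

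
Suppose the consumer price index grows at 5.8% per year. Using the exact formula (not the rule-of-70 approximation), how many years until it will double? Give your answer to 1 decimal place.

12.3 years

t = ln(2) / ln(1 + 0.058) = 0.6931 / 0.056380 ≈ 12.29.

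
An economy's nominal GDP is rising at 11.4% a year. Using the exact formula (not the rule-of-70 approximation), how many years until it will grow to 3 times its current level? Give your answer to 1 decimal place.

10.2 years

t = ln(3) / ln(1 + 0.114) = 1.0986 / 0.107957 ≈ 10.18.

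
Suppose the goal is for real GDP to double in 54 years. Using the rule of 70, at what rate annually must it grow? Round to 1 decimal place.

approximately 1.3% annually

70 / 54 ≈ 1.30, so about 1.3% annually.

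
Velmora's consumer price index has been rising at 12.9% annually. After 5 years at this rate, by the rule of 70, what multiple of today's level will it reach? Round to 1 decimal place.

Doubling time ≈ 70/12.9 = 5.43 years.
5 years / 5.43 ≈ 0.92 doublings → factor 2^0.92 ≈ 1.9.

approximately 1.9 times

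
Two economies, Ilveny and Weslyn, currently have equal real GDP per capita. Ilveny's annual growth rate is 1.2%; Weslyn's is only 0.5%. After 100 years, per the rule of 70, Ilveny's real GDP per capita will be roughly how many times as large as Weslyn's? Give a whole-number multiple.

≈ 2 times

Ilveny pulls ahead at 0.7 pp per year, so the ratio doubles every 70/0.7 ≈ 100.00 years.
In 100 years that's 1.00 doublings: 2^1.00 ≈ 2.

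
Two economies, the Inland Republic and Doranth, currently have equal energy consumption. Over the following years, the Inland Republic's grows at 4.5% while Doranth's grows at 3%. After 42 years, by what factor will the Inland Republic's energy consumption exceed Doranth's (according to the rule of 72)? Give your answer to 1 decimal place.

about 1.8 times

the Inland Republic pulls ahead at 1.5 pp per year, so the ratio doubles every 72/1.5 ≈ 48.00 years.
In 42 years that's 0.88 doublings: 2^0.88 ≈ 1.8.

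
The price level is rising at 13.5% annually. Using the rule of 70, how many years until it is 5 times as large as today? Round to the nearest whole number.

12 years

Doubling time ≈ 70/13.5 = 5.19 years.
5× is log₂ 5 ≈ 2.32 doublings, so ≈ 2.32 × 5.19 = 12 years.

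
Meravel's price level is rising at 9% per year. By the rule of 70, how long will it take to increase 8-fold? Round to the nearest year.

One doubling takes 70/9 = 7.78 years.
8 = 2^3, so 3 doublings → 23 years.

roughly 23 years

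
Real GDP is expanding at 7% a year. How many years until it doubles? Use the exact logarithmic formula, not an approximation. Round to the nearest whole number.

10 years

t = ln(2) / ln(1 + 0.07) = 0.6931 / 0.067659 ≈ 10.24.
≈ 10 years.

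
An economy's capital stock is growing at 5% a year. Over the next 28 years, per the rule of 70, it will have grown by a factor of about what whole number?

approximately 4 times

At 5% one doubling takes ≈ 14.00 years; 28 years is 2 of them, so ×4.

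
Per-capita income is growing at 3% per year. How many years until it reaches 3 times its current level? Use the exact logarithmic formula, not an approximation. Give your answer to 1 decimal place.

37.2 years

t = ln(3) / ln(1 + 0.03) = 1.0986 / 0.029559 ≈ 37.17.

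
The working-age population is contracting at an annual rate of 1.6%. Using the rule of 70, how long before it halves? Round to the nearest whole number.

about 44 years

Halving time ≈ 70 / 1.6 = 43.75 → 44 years.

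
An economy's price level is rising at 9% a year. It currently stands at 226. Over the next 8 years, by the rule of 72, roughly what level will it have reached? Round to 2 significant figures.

about 450

It doubles every 72/9 ≈ 8.00 years, so 8 years is 1.00 doublings.
2^1.00 ≈ 2.00; 226 × 2.00 ≈ 450.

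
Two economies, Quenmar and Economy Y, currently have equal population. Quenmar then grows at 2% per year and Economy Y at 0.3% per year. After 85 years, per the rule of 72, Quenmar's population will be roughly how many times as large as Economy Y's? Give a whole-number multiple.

Only the 1.7-point difference matters.
72/1.7 ≈ 42.35 years per doubling of the ratio; 85 years gives 2.01 doublings, so ≈ 4×.

roughly 4 times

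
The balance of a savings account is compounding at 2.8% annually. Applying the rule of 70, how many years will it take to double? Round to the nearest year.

approximately 25 years

70/2.8 ≈ 25.00, so it doubles roughly every 25 years.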